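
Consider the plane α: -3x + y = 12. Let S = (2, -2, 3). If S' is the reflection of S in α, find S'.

λ = (n·S − d)/|n|² = (-8 − 12)/10 = -2.
Reflection = S − 2λn = (2, -2, 3) − (-4)·(-3, 1, 0) = (-10, 2, 3).

(-10, 2, 3)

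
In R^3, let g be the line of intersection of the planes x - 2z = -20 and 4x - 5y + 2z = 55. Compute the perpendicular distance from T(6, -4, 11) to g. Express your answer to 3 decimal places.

2.427

Direction of g: (1, 0, -2) × (4, -5, 2) = (-10, -10, -5).
A point on g: solving the two plane equations with x = -2 gives (-2, -9, 9).
Taking (-2, -9, 9) on g with direction v = (-10, -10, -5): w = T − (-2, -9, 9) = (8, 5, 2), and w × v = (-5, 20, -30).
Distance = |w × v| / |v| = √1325 / √225 ≈ 2.427.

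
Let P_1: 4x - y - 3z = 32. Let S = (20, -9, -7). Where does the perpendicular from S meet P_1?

Foot = S − λn with λ = (n·S − d)/|n|² = (110 − 32)/26 = 3.
Foot = (20, -9, -7) − 3·(4, -1, -3) = (8, -6, 2).

(8, -6, 2)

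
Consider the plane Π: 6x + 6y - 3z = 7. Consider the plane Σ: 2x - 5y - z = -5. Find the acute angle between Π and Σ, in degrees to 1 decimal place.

cos θ = |n₁·n₂| / (|n₁||n₂|) = |-15| / (√81 · √30).
θ = arccos(0.30429) ≈ 72.3°.

72.3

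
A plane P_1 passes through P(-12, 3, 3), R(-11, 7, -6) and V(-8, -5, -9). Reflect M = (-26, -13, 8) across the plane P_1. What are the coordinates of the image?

(4, -7, 14)

PR = (1, 4, -9), PV = (4, -8, -12); a normal to P_1 is PR × PV = (-120, -24, -24).
Using P: P_1 has equation -120x - 24y - 24z = 1296.
λ = (n·M − d)/|n|² = (3240 − 1296)/15552 = 1/8.
Reflection = M − 2λn = (-26, -13, 8) − (1/4)·(-120, -24, -24) = (4, -7, 14).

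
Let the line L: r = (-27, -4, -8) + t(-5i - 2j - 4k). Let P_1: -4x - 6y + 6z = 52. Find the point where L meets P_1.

Substitute r = (-27, -4, -8) + t(-5, -2, -4) into the plane: 84 + 8t = 52, so t = -4.
Intersection: (-27, -4, -8) + (-4)·(-5, -2, -4) = (-7, 4, 8).

(-7, 4, 8)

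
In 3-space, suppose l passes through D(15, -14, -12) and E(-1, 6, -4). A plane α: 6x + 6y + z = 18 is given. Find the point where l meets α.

(3, 1, -6)

A direction vector for l is E − D = (-16, 20, 8).
Substitute r = (15, -14, -12) + t(-16, 20, 8) into the plane: -6 + 32t = 18, so t = 3/4.
Intersection: (15, -14, -12) + (3/4)·(-16, 20, 8) = (3, 1, -6).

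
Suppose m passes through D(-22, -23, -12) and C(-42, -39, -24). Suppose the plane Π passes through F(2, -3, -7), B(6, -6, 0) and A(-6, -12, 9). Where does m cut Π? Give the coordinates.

(-2, -7, 0)

A direction vector for m is C − D = (-20, -16, -12).
FB = (4, -3, 7), FA = (-8, -9, 16); a normal to Π is FB × FA = (15, -120, -60).
Using F: Π has equation 15x - 120y - 60z = 810.
Substitute r = (-22, -23, -12) + t(-20, -16, -12) into the plane: 3150 + 2340t = 810, so t = -1.
Intersection: (-22, -23, -12) + (-1)·(-20, -16, -12) = (-2, -7, 0).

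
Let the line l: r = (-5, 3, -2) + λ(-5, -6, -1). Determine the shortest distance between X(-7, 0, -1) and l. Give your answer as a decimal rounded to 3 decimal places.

Taking (-5, 3, -2) on l with direction v = (-5, -6, -1): w = X − (-5, 3, -2) = (-2, -3, 1), and w × v = (9, -7, -3).
Distance = |w × v| / |v| = √139 / √62 ≈ 1.497.

1.497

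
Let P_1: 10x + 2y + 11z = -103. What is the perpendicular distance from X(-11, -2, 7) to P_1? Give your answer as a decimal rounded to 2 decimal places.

4.40

n·X − d = (10)·(-11) + (2)·(-2) + (11)·(7) − (-103) = 66; |n| = √225.
Distance = |66| / √225 = 66/√225 ≈ 4.40.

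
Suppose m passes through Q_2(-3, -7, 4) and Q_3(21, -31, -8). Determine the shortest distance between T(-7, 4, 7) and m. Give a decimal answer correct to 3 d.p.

A direction vector for m is Q_3 − Q_2 = (24, -24, -12).
Taking (-3, -7, 4) on m with direction v = (24, -24, -12): w = T − (-3, -7, 4) = (-4, 11, 3), and w × v = (-60, 24, -168).
Distance = |w × v| / |v| = √32400 / √1296 ≈ 5.000.

5.000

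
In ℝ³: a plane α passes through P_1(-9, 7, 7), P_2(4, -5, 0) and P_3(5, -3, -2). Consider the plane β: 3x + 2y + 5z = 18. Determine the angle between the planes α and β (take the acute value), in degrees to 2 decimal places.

13.26

P_1P_2 = (13, -12, -7), P_1P_3 = (14, -10, -9); a normal to α is P_1P_2 × P_1P_3 = (38, 19, 38).
Using P_1: α has equation 38x + 19y + 38z = 57.
cos θ = |n₁·n₂| / (|n₁||n₂|) = |342| / (√3249 · √38).
θ = arccos(0.97333) ≈ 13.26°.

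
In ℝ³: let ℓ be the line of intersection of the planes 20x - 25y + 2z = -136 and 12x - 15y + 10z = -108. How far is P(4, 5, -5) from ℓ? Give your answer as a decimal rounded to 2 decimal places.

Direction of ℓ: (20, -25, 2) × (12, -15, 10) = (-220, -176, 0).
A point on ℓ: solving the two plane equations with x = -4 gives (-4, 2, -3).
Taking (-4, 2, -3) on ℓ with direction v = (-220, -176, 0): w = P − (-4, 2, -3) = (8, 3, -2), and w × v = (-352, 440, -748).
Distance = |w × v| / |v| = √877008 / √79376 ≈ 3.32.

3.32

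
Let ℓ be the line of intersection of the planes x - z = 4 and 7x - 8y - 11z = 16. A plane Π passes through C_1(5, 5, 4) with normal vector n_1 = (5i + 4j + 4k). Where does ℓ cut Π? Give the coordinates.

Direction of ℓ: (1, 0, -1) × (7, -8, -11) = (-8, 4, -8).
A point on ℓ: solving the two plane equations with x = 5 gives (5, 1, 1).
Π: n_1·r = n_1·C_1 gives 5x + 4y + 4z = 61.
Substitute r = (5, 1, 1) + t(-8, 4, -8) into the plane: 33 + (-56)t = 61, so t = -1/2.
Intersection: (5, 1, 1) + (-1/2)·(-8, 4, -8) = (9, -1, 5).

(9, -1, 5)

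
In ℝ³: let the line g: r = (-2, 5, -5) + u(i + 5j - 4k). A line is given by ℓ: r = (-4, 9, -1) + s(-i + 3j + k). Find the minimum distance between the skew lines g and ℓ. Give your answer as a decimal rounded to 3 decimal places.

Common perpendicular direction n = (1, 5, -4) × (-1, 3, 1) = (17, 3, 8).
With w = (-4, 9, -1) − (-2, 5, -5) = (-2, 4, 4), w · n = 10.
Distance = |w · n| / |n| = |10| / √362 ≈ 0.526.

0.526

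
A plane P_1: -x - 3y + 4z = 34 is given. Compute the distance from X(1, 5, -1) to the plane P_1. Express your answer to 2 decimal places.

10.59

n·X − d = (-1)·(1) + (-3)·(5) + (4)·(-1) − 34 = -54; |n| = √26.
Distance = |-54| / √26 = 54/√26 ≈ 10.59.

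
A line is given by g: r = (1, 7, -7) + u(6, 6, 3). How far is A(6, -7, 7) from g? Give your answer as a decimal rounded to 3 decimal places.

Taking (1, 7, -7) on g with direction v = (6, 6, 3): w = A − (1, 7, -7) = (5, -14, 14), and w × v = (-126, 69, 114).
Distance = |w × v| / |v| = √33633 / √81 ≈ 20.377.

20.377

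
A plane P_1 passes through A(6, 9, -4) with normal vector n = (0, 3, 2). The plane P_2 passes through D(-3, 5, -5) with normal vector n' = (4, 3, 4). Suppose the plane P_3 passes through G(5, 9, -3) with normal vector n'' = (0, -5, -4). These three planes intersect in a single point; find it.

(-10, 5, 2)

P_1: n·r = n·A gives 3y + 2z = 19.
P_2: n'·r = n'·D gives 4x + 3y + 4z = -17.
P_3: n''·r = n''·G gives -5y - 4z = -33.
Solving the 3×3 linear system 3y + 2z = 19, 4x + 3y + 4z = -17, -5y - 4z = -33 (e.g. by elimination or Cramer's rule, determinant = 8) gives (-10, 5, 2).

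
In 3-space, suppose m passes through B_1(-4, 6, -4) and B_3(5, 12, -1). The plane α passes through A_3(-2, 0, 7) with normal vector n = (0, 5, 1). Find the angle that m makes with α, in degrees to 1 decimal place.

A direction vector for m is B_3 − B_1 = (9, 6, 3).
α: n·r = n·A_3 gives 5y + z = 7.
sin θ = |n·v| / (|n||v|) = |33| / (√26 · √126) = 0.57656.
θ ≈ 35.2°.

35.2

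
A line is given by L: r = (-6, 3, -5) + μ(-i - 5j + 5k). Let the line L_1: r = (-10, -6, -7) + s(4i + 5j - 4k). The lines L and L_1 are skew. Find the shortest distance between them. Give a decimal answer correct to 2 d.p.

Common perpendicular direction n = (-1, -5, 5) × (4, 5, -4) = (-5, 16, 15).
With w = (-10, -6, -7) − (-6, 3, -5) = (-4, -9, -2), w · n = -154.
Distance = |w · n| / |n| = |-154| / √506 ≈ 6.85.

6.85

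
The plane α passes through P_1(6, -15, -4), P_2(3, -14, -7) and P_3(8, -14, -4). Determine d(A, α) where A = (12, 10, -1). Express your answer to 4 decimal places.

P_1P_2 = (-3, 1, -3), P_1P_3 = (2, 1, 0); a normal to α is P_1P_2 × P_1P_3 = (3, -6, -5).
Using P_1: α has equation 3x - 6y - 5z = 128.
n·A − d = (3)·(12) + (-6)·(10) + (-5)·(-1) − 128 = -147; |n| = √70.
Distance = |-147| / √70 = 147/√70 ≈ 17.5699.

17.5699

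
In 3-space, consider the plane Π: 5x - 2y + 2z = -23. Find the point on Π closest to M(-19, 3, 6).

Foot = M − λn with λ = (n·M − d)/|n|² = (-89 − (-23))/33 = -2.
Foot = (-19, 3, 6) − (-2)·(5, -2, 2) = (-9, -1, 10).

(-9, -1, 10)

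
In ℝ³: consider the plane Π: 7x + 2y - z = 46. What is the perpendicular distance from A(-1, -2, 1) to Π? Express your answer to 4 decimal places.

7.8928

n·A − d = (7)·(-1) + (2)·(-2) + (-1)·(1) − 46 = -58; |n| = √54.
Distance = |-58| / √54 = 58/√54 ≈ 7.8928.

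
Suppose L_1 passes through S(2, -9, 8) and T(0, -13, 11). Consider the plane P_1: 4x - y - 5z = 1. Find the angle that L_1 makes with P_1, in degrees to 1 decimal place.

33.0

A direction vector for L_1 is T − S = (-2, -4, 3).
sin θ = |n·v| / (|n||v|) = |-19| / (√42 · √29) = 0.54441.
θ ≈ 33.0°.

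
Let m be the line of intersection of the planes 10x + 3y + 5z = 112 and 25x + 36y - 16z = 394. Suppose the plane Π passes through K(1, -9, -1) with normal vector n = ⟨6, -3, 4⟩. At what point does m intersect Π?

(6, 9, 5)

Direction of m: (10, 3, 5) × (25, 36, -16) = (-228, 285, 285).
A point on m: solving the two plane equations with x = -2 gives (-2, 19, 15).
Π: n·r = n·K gives 6x - 3y + 4z = 29.
Substitute r = (-2, 19, 15) + t(-228, 285, 285) into the plane: -9 + (-1083)t = 29, so t = -2/57.
Intersection: (-2, 19, 15) + (-2/57)·(-228, 285, 285) = (6, 9, 5).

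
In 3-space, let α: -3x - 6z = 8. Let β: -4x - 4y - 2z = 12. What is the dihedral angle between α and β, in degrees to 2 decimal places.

53.40

cos θ = |n₁·n₂| / (|n₁||n₂|) = |24| / (√45 · √36).
θ = arccos(0.59628) ≈ 53.40°.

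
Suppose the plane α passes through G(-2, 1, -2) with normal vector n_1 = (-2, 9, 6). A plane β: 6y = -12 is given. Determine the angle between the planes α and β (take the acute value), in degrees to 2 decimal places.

α: n_1·r = n_1·G gives -2x + 9y + 6z = 1.
cos θ = |n₁·n₂| / (|n₁||n₂|) = |54| / (√121 · √36).
θ = arccos(0.81818) ≈ 35.10°.

35.10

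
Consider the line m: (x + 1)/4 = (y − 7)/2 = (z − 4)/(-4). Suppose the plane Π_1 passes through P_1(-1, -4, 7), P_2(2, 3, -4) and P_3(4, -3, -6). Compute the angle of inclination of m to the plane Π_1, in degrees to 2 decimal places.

m has direction (4, 2, -4) through (-1, 7, 4).
P_1P_2 = (3, 7, -11), P_1P_3 = (5, 1, -13); a normal to Π_1 is P_1P_2 × P_1P_3 = (-80, -16, -32).
Using P_1: Π_1 has equation -80x - 16y - 32z = -80.
sin θ = |n·v| / (|n||v|) = |-224| / (√7680 · √36) = 0.42601.
θ ≈ 25.21°.

25.21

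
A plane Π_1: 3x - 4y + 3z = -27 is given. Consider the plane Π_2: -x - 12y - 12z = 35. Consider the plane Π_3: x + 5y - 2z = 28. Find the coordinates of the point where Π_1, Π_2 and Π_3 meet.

Solving the 3×3 linear system 3x - 4y + 3z = -27, -x - 12y - 12z = 35, x + 5y - 2z = 28 (e.g. by elimination or Cramer's rule, determinant = 329) gives (1, 3, -6).

(1, 3, -6)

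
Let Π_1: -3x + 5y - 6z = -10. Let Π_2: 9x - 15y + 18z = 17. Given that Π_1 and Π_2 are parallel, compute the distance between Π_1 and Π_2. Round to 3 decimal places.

Rescale Π_2 by 1/(-3): -3x + 5y - 6z = -17/3. Then distance = |-10 − (-17/3)| / √70 ≈ 0.518.

0.518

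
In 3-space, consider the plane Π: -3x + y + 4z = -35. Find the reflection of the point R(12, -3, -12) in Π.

λ = (n·R − d)/|n|² = (-87 − (-35))/26 = -2.
Reflection = R − 2λn = (12, -3, -12) − (-4)·(-3, 1, 4) = (0, 1, 4).

(0, 1, 4)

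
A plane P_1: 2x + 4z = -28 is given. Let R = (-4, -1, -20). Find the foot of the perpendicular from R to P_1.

Foot = R − λn with λ = (n·R − d)/|n|² = (-88 − (-28))/20 = -3.
Foot = (-4, -1, -20) − (-3)·(2, 0, 4) = (2, -1, -8).

(2, -1, -8)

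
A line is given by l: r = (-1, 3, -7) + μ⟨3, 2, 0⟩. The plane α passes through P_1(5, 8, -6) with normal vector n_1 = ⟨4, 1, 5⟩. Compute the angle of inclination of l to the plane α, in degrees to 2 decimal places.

α: n_1·r = n_1·P_1 gives 4x + y + 5z = -2.
sin θ = |n·v| / (|n||v|) = |14| / (√42 · √13) = 0.59914.
θ ≈ 36.81°.

36.81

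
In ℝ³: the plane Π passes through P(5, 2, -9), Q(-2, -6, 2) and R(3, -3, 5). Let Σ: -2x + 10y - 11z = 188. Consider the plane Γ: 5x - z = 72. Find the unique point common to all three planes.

(12, 8, -12)

PQ = (-7, -8, 11), PR = (-2, -5, 14); a normal to Π is PQ × PR = (-57, 76, 19).
Using P: Π has equation -57x + 76y + 19z = -304.
Solving the 3×3 linear system -57x + 76y + 19z = -304, -2x + 10y - 11z = 188, 5x - z = 72 (e.g. by elimination or Cramer's rule, determinant = -4712) gives (12, 8, -12).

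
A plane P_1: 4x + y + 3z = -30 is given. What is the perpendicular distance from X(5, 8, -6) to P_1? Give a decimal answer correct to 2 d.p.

n·X − d = (4)·(5) + (1)·(8) + (3)·(-6) − (-30) = 40; |n| = √26.
Distance = |40| / √26 = 40/√26 ≈ 7.84.

7.84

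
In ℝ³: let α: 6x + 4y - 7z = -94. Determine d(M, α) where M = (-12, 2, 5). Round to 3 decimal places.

n·M − d = (6)·(-12) + (4)·(2) + (-7)·(5) − (-94) = -5; |n| = √101.
Distance = |-5| / √101 = 5/√101 ≈ 0.498.

0.498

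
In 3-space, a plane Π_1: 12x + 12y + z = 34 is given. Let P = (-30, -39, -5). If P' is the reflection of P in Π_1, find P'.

(42, 33, 1)

λ = (n·P − d)/|n|² = (-833 − 34)/289 = -3.
Reflection = P − 2λn = (-30, -39, -5) − (-6)·(12, 12, 1) = (42, 33, 1).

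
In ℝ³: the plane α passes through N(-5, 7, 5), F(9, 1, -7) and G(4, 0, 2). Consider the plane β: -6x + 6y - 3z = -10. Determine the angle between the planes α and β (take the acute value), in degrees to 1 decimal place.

81.8

NF = (14, -6, -12), NG = (9, -7, -3); a normal to α is NF × NG = (-66, -66, -44).
Using N: α has equation -66x - 66y - 44z = -352.
cos θ = |n₁·n₂| / (|n₁||n₂|) = |132| / (√10648 · √81).
θ = arccos(0.14213) ≈ 81.8°.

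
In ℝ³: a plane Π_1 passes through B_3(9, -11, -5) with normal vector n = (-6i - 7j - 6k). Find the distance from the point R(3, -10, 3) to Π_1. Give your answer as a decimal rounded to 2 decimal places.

1.73

Π_1: n·r = n·B_3 gives -6x - 7y - 6z = 53.
n·R − d = (-6)·(3) + (-7)·(-10) + (-6)·(3) − 53 = -19; |n| = √121.
Distance = |-19| / √121 = 19/√121 ≈ 1.73.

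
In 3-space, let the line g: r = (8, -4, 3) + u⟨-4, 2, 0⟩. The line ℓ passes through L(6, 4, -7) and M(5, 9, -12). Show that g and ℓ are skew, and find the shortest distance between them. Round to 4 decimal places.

A direction vector for ℓ is M − L = (-1, 5, -5).
Common perpendicular direction n = (-4, 2, 0) × (-1, 5, -5) = (-10, -20, -18).
With w = (6, 4, -7) − (8, -4, 3) = (-2, 8, -10), w · n = 40.
Since n ≠ 0 the lines are not parallel, and w · n = 40 ≠ 0 so they do not intersect; hence they are skew.
Distance = |w · n| / |n| = |40| / √824 ≈ 1.3935.

1.3935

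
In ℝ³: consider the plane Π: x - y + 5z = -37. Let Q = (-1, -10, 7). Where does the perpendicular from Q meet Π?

Foot = Q − λn with λ = (n·Q − d)/|n|² = (44 − (-37))/27 = 3.
Foot = (-1, -10, 7) − 3·(1, -1, 5) = (-4, -7, -8).

(-4, -7, -8)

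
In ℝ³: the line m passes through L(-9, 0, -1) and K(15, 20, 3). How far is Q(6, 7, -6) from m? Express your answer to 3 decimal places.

A direction vector for m is K − L = (24, 20, 4).
Taking (-9, 0, -1) on m with direction v = (24, 20, 4): w = Q − (-9, 0, -1) = (15, 7, -5), and w × v = (128, -180, 132).
Distance = |w × v| / |v| = √66208 / √992 ≈ 8.170.

8.170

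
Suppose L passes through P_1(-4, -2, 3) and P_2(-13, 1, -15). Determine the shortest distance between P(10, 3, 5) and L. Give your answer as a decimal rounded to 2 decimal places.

13.15

A direction vector for L is P_2 − P_1 = (-9, 3, -18).
Taking (-4, -2, 3) on L with direction v = (-9, 3, -18): w = P − (-4, -2, 3) = (14, 5, 2), and w × v = (-96, 234, 87).
Distance = |w × v| / |v| = √71541 / √414 ≈ 13.15.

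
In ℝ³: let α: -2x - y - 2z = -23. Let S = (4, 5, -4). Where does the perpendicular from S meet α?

Foot = S − λn with λ = (n·S − d)/|n|² = (-5 − (-23))/9 = 2.
Foot = (4, 5, -4) − 2·(-2, -1, -2) = (8, 7, 0).

(8, 7, 0)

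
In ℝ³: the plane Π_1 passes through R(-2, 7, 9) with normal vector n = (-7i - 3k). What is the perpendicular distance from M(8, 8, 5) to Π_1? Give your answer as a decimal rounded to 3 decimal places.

7.616

Π_1: n·r = n·R gives -7x - 3z = -13.
n·M − d = (-7)·(8) + (0)·(8) + (-3)·(5) − (-13) = -58; |n| = √58.
Distance = |-58| / √58 = 58/√58 ≈ 7.616.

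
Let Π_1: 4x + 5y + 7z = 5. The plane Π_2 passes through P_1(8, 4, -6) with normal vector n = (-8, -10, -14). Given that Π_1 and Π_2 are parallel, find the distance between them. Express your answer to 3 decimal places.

0.527

Π_2: n·r = n·P_1 gives -8x - 10y - 14z = -20.
Rescale Π_2 by 1/(-2): 4x + 5y + 7z = 10. Then distance = |5 − 10| / √90 ≈ 0.527.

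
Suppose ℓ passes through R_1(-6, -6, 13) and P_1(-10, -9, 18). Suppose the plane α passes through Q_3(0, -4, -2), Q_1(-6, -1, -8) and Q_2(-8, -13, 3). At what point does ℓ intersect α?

(10, 6, -7)

A direction vector for ℓ is P_1 − R_1 = (-4, -3, 5).
Q_3Q_1 = (-6, 3, -6), Q_3Q_2 = (-8, -9, 5); a normal to α is Q_3Q_1 × Q_3Q_2 = (-39, 78, 78).
Using Q_3: α has equation -39x + 78y + 78z = -468.
Substitute r = (-6, -6, 13) + t(-4, -3, 5) into the plane: 780 + 312t = -468, so t = -4.
Intersection: (-6, -6, 13) + (-4)·(-4, -3, 5) = (10, 6, -7).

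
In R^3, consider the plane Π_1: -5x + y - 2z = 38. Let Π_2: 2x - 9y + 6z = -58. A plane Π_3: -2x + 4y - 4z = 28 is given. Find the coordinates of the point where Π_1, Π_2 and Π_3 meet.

Solving the 3×3 linear system -5x + y - 2z = 38, 2x - 9y + 6z = -58, -2x + 4y - 4z = 28 (e.g. by elimination or Cramer's rule, determinant = -44) gives (-8, 8, 5).

(-8, 8, 5)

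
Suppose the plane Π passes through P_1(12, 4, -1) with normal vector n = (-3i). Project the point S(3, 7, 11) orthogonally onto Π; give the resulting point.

(12, 7, 11)

Π: n·r = n·P_1 gives -3x = -36.
Foot = S − λn with λ = (n·S − d)/|n|² = (-9 − (-36))/9 = 3.
Foot = (3, 7, 11) − 3·(-3, 0, 0) = (12, 7, 11).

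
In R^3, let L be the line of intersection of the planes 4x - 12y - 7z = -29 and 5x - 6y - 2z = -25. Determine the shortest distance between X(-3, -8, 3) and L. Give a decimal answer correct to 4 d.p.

6.5601

Direction of L: (4, -12, -7) × (5, -6, -2) = (-18, -27, 36).
A point on L: solving the two plane equations with x = -5 gives (-5, -1, 3).
Taking (-5, -1, 3) on L with direction v = (-18, -27, 36): w = X − (-5, -1, 3) = (2, -7, 0), and w × v = (-252, -72, -180).
Distance = |w × v| / |v| = √101088 / √2349 ≈ 6.5601.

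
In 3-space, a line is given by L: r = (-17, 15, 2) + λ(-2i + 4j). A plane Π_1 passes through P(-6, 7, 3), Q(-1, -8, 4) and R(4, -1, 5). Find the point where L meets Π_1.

(-11, 3, 2)

PQ = (5, -15, 1), PR = (10, -8, 2); a normal to Π_1 is PQ × PR = (-22, 0, 110).
Using P: Π_1 has equation -22x + 110z = 462.
Substitute r = (-17, 15, 2) + t(-2, 4, 0) into the plane: 594 + 44t = 462, so t = -3.
Intersection: (-17, 15, 2) + (-3)·(-2, 4, 0) = (-11, 3, 2).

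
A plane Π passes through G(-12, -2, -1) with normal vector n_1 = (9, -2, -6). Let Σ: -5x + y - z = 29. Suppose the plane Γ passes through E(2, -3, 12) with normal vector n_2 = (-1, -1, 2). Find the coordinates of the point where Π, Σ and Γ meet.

(-8, -5, 6)

Π: n_1·r = n_1·G gives 9x - 2y - 6z = -98.
Γ: n_2·r = n_2·E gives -x - y + 2z = 25.
Solving the 3×3 linear system 9x - 2y - 6z = -98, -5x + y - z = 29, -x - y + 2z = 25 (e.g. by elimination or Cramer's rule, determinant = -49) gives (-8, -5, 6).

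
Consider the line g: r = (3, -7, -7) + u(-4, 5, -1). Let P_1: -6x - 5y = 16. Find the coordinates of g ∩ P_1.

(-1, -2, -8)

Substitute r = (3, -7, -7) + t(-4, 5, -1) into the plane: 17 + (-1)t = 16, so t = 1.
Intersection: (3, -7, -7) + 1·(-4, 5, -1) = (-1, -2, -8).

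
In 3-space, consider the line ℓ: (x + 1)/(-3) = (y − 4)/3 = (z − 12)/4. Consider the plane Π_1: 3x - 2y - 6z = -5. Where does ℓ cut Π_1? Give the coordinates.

(5, -2, 4)

ℓ has direction (-3, 3, 4) through (-1, 4, 12).
Substitute r = (-1, 4, 12) + t(-3, 3, 4) into the plane: -83 + (-39)t = -5, so t = -2.
Intersection: (-1, 4, 12) + (-2)·(-3, 3, 4) = (5, -2, 4).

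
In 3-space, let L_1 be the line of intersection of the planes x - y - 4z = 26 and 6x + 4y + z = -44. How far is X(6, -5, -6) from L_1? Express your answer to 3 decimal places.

Direction of L_1: (1, -1, -4) × (6, 4, 1) = (15, -25, 10).
A point on L_1: solving the two plane equations with x = -3 gives (-3, -5, -6).
Taking (-3, -5, -6) on L_1 with direction v = (15, -25, 10): w = X − (-3, -5, -6) = (9, 0, 0), and w × v = (0, -90, -225).
Distance = |w × v| / |v| = √58725 / √950 ≈ 7.862.

7.862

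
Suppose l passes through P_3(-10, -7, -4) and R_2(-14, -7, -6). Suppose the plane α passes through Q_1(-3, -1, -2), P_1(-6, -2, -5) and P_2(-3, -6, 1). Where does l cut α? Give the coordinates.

(-6, -7, -2)

A direction vector for l is R_2 − P_3 = (-4, 0, -2).
Q_1P_1 = (-3, -1, -3), Q_1P_2 = (0, -5, 3); a normal to α is Q_1P_1 × Q_1P_2 = (-18, 9, 15).
Using Q_1: α has equation -18x + 9y + 15z = 15.
Substitute r = (-10, -7, -4) + t(-4, 0, -2) into the plane: 57 + 42t = 15, so t = -1.
Intersection: (-10, -7, -4) + (-1)·(-4, 0, -2) = (-6, -7, -2).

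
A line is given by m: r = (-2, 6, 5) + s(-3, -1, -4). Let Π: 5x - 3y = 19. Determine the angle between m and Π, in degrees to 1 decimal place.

23.8

sin θ = |n·v| / (|n||v|) = |-12| / (√34 · √26) = 0.40360.
θ ≈ 23.8°.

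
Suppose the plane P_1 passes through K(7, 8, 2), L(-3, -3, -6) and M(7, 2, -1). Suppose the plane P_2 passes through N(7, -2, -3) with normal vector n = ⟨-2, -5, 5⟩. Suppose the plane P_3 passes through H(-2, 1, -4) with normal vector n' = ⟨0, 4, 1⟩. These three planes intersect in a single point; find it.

KL = (-10, -11, -8), KM = (0, -6, -3); a normal to P_1 is KL × KM = (-15, -30, 60).
Using K: P_1 has equation -15x - 30y + 60z = -225.
P_2: n·r = n·N gives -2x - 5y + 5z = -19.
P_3: n'·r = n'·H gives 4y + z = 0.
Solving the 3×3 linear system -15x - 30y + 60z = -225, -2x - 5y + 5z = -19, 4y + z = 0 (e.g. by elimination or Cramer's rule, determinant = -165) gives (-3, 1, -4).

(-3, 1, -4)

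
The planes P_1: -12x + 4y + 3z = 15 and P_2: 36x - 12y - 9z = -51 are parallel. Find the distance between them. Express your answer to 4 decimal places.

Rescale P_2 by 1/(-3): -12x + 4y + 3z = 17. Then distance = |15 − 17| / √169 ≈ 0.1538.

0.1538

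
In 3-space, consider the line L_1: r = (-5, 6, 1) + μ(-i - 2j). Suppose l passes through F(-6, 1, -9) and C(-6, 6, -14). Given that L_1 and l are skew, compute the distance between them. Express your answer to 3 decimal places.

A direction vector for l is C − F = (0, 5, -5).
Common perpendicular direction n = (-1, -2, 0) × (0, 5, -5) = (10, -5, -5).
With w = (-6, 1, -9) − (-5, 6, 1) = (-1, -5, -10), w · n = 65.
Distance = |w · n| / |n| = |65| / √150 ≈ 5.307.

5.307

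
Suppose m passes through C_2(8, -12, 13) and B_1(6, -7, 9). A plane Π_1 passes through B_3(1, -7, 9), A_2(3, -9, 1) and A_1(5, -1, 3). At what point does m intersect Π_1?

(4, -2, 5)

A direction vector for m is B_1 − C_2 = (-2, 5, -4).
B_3A_2 = (2, -2, -8), B_3A_1 = (4, 6, -6); a normal to Π_1 is B_3A_2 × B_3A_1 = (60, -20, 20).
Using B_3: Π_1 has equation 60x - 20y + 20z = 380.
Substitute r = (8, -12, 13) + t(-2, 5, -4) into the plane: 980 + (-300)t = 380, so t = 2.
Intersection: (8, -12, 13) + 2·(-2, 5, -4) = (4, -2, 5).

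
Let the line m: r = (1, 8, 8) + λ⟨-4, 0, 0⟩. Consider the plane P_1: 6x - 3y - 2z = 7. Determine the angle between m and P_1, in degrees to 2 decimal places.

59.00

sin θ = |n·v| / (|n||v|) = |-24| / (√49 · √16) = 0.85714.
θ ≈ 59.00°.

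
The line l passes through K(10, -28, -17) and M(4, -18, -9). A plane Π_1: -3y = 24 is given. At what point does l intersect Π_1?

A direction vector for l is M − K = (-6, 10, 8).
Substitute r = (10, -28, -17) + t(-6, 10, 8) into the plane: 84 + (-30)t = 24, so t = 2.
Intersection: (10, -28, -17) + 2·(-6, 10, 8) = (-2, -8, -1).

(-2, -8, -1)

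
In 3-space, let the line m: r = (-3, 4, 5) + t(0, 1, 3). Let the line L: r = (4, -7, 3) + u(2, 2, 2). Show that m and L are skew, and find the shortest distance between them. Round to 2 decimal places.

12.03

Common perpendicular direction n = (0, 1, 3) × (2, 2, 2) = (-4, 6, -2).
With w = (4, -7, 3) − (-3, 4, 5) = (7, -11, -2), w · n = -90.
Since n ≠ 0 the lines are not parallel, and w · n = -90 ≠ 0 so they do not intersect; hence they are skew.
Distance = |w · n| / |n| = |-90| / √56 ≈ 12.03.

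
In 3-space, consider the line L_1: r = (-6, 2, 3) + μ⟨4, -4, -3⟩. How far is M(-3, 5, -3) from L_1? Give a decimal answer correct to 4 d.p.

6.7895

Taking (-6, 2, 3) on L_1 with direction v = (4, -4, -3): w = M − (-6, 2, 3) = (3, 3, -6), and w × v = (-33, -15, -24).
Distance = |w × v| / |v| = √1890 / √41 ≈ 6.7895.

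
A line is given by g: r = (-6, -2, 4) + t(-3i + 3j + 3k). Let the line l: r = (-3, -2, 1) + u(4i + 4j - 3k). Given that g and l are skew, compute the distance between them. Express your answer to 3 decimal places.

Common perpendicular direction n = (-3, 3, 3) × (4, 4, -3) = (-21, 3, -24).
With w = (-3, -2, 1) − (-6, -2, 4) = (3, 0, -3), w · n = 9.
Distance = |w · n| / |n| = |9| / √1026 ≈ 0.281.

0.281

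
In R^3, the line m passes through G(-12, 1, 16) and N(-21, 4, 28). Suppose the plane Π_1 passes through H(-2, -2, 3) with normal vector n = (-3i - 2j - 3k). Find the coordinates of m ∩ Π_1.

(-3, -2, 4)

A direction vector for m is N − G = (-9, 3, 12).
Π_1: n·r = n·H gives -3x - 2y - 3z = 1.
Substitute r = (-12, 1, 16) + t(-9, 3, 12) into the plane: -14 + (-15)t = 1, so t = -1.
Intersection: (-12, 1, 16) + (-1)·(-9, 3, 12) = (-3, -2, 4).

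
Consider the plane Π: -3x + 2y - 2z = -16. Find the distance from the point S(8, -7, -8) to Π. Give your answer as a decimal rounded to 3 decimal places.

1.455

n·S − d = (-3)·(8) + (2)·(-7) + (-2)·(-8) − (-16) = -6; |n| = √17.
Distance = |-6| / √17 = 6/√17 ≈ 1.455.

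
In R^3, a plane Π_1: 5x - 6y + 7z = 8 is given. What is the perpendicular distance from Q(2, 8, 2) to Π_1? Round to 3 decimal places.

3.051

n·Q − d = (5)·(2) + (-6)·(8) + (7)·(2) − 8 = -32; |n| = √110.
Distance = |-32| / √110 = 32/√110 ≈ 3.051.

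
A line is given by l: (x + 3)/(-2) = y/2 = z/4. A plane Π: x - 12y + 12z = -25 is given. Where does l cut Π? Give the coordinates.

(-1, -2, -4)

l has direction (-2, 2, 4) through (-3, 0, 0).
Substitute r = (-3, 0, 0) + t(-2, 2, 4) into the plane: -3 + 22t = -25, so t = -1.
Intersection: (-3, 0, 0) + (-1)·(-2, 2, 4) = (-1, -2, -4).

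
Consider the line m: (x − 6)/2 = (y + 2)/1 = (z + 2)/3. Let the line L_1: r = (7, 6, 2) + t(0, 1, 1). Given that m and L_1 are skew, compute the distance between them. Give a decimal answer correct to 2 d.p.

2.89

m has direction (2, 1, 3) through (6, -2, -2).
Common perpendicular direction n = (2, 1, 3) × (0, 1, 1) = (-2, -2, 2).
With w = (7, 6, 2) − (6, -2, -2) = (1, 8, 4), w · n = -10.
Distance = |w · n| / |n| = |-10| / √12 ≈ 2.89.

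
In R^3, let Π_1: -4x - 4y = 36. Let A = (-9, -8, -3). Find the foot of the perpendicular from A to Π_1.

Foot = A − λn with λ = (n·A − d)/|n|² = (68 − 36)/32 = 1.
Foot = (-9, -8, -3) − 1·(-4, -4, 0) = (-5, -4, -3).

(-5, -4, -3)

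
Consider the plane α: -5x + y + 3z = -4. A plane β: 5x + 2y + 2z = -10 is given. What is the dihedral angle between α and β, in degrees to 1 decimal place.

60.0

cos θ = |n₁·n₂| / (|n₁||n₂|) = |-17| / (√35 · √33).
θ = arccos(0.50022) ≈ 60.0°.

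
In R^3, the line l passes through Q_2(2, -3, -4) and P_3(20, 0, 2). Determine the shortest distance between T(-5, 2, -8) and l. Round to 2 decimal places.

A direction vector for l is P_3 − Q_2 = (18, 3, 6).
Taking (2, -3, -4) on l with direction v = (18, 3, 6): w = T − (2, -3, -4) = (-7, 5, -4), and w × v = (42, -30, -111).
Distance = |w × v| / |v| = √14985 / √369 ≈ 6.37.

6.37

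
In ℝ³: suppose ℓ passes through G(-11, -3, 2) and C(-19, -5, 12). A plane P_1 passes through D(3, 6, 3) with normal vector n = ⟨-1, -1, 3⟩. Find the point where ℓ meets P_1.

(-7, -2, -3)

A direction vector for ℓ is C − G = (-8, -2, 10).
P_1: n·r = n·D gives -x - y + 3z = 0.
Substitute r = (-11, -3, 2) + t(-8, -2, 10) into the plane: 20 + 40t = 0, so t = -1/2.
Intersection: (-11, -3, 2) + (-1/2)·(-8, -2, 10) = (-7, -2, -3).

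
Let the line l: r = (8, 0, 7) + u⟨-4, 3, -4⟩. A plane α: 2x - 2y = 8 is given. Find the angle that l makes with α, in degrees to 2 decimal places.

sin θ = |n·v| / (|n||v|) = |-14| / (√8 · √41) = 0.77302.
θ ≈ 50.63°.

50.63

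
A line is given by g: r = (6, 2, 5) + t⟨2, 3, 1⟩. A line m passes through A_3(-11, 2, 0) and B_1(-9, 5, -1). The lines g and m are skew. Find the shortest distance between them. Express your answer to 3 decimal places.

A direction vector for m is B_1 − A_3 = (2, 3, -1).
Common perpendicular direction n = (2, 3, 1) × (2, 3, -1) = (-6, 4, 0).
With w = (-11, 2, 0) − (6, 2, 5) = (-17, 0, -5), w · n = 102.
Distance = |w · n| / |n| = |102| / √52 ≈ 14.145.

14.145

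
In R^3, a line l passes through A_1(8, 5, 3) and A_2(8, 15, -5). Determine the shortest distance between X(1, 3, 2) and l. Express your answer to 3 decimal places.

A direction vector for l is A_2 − A_1 = (0, 10, -8).
Taking (8, 5, 3) on l with direction v = (0, 10, -8): w = X − (8, 5, 3) = (-7, -2, -1), and w × v = (26, -56, -70).
Distance = |w × v| / |v| = √8712 / √164 ≈ 7.288.

7.288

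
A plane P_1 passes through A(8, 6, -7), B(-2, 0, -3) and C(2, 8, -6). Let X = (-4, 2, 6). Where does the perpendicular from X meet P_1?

AB = (-10, -6, 4), AC = (-6, 2, 1); a normal to P_1 is AB × AC = (-14, -14, -56).
Using A: P_1 has equation -14x - 14y - 56z = 196.
Foot = X − λn with λ = (n·X − d)/|n|² = (-308 − 196)/3528 = -1/7.
Foot = (-4, 2, 6) − (-1/7)·(-14, -14, -56) = (-6, 0, -2).

(-6, 0, -2)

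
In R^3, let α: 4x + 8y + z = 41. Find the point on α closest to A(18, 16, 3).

Foot = A − λn with λ = (n·A − d)/|n|² = (203 − 41)/81 = 2.
Foot = (18, 16, 3) − 2·(4, 8, 1) = (10, 0, 1).

(10, 0, 1)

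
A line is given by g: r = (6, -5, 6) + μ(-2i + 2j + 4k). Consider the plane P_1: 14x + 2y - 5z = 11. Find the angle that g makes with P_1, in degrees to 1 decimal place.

36.8

sin θ = |n·v| / (|n||v|) = |-44| / (√225 · √24) = 0.59876.
θ ≈ 36.8°.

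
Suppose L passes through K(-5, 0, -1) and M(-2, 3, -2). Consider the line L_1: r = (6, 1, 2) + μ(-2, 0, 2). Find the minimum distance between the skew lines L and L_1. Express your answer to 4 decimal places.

8.5280

A direction vector for L is M − K = (3, 3, -1).
Common perpendicular direction n = (3, 3, -1) × (-2, 0, 2) = (6, -4, 6).
With w = (6, 1, 2) − (-5, 0, -1) = (11, 1, 3), w · n = 80.
Distance = |w · n| / |n| = |80| / √88 ≈ 8.5280.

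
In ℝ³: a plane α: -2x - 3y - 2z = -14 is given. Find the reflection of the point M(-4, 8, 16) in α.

(-12, -4, 8)

λ = (n·M − d)/|n|² = (-48 − (-14))/17 = -2.
Reflection = M − 2λn = (-4, 8, 16) − (-4)·(-2, -3, -2) = (-12, -4, 8).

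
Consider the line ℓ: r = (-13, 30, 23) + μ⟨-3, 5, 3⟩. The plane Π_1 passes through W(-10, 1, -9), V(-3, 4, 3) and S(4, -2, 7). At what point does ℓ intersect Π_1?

WV = (7, 3, 12), WS = (14, -3, 16); a normal to Π_1 is WV × WS = (84, 56, -63).
Using W: Π_1 has equation 84x + 56y - 63z = -217.
Substitute r = (-13, 30, 23) + t(-3, 5, 3) into the plane: -861 + (-161)t = -217, so t = -4.
Intersection: (-13, 30, 23) + (-4)·(-3, 5, 3) = (-1, 10, 11).

(-1, 10, 11)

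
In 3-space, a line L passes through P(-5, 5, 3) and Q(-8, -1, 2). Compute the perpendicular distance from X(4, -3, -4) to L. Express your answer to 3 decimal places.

A direction vector for L is Q − P = (-3, -6, -1).
Taking (-5, 5, 3) on L with direction v = (-3, -6, -1): w = X − (-5, 5, 3) = (9, -8, -7), and w × v = (-34, 30, -78).
Distance = |w × v| / |v| = √8140 / √46 ≈ 13.303.

13.303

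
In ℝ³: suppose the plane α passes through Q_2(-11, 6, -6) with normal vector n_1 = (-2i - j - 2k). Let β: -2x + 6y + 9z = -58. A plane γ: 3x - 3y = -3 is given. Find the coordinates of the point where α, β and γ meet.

(-7, -6, -4)

α: n_1·r = n_1·Q_2 gives -2x - y - 2z = 28.
Solving the 3×3 linear system -2x - y - 2z = 28, -2x + 6y + 9z = -58, 3x - 3y = -3 (e.g. by elimination or Cramer's rule, determinant = -57) gives (-7, -6, -4).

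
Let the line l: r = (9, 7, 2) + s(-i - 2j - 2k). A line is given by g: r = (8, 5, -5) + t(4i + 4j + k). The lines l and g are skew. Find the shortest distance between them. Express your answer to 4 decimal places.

1.9901

Common perpendicular direction n = (-1, -2, -2) × (4, 4, 1) = (6, -7, 4).
With w = (8, 5, -5) − (9, 7, 2) = (-1, -2, -7), w · n = -20.
Distance = |w · n| / |n| = |-20| / √101 ≈ 1.9901.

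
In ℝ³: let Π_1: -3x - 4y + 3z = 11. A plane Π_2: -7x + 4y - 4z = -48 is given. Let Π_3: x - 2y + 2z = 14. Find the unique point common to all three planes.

Solving the 3×3 linear system -3x - 4y + 3z = 11, -7x + 4y - 4z = -48, x - 2y + 2z = 14 (e.g. by elimination or Cramer's rule, determinant = -10) gives (4, -8, -3).

(4, -8, -3)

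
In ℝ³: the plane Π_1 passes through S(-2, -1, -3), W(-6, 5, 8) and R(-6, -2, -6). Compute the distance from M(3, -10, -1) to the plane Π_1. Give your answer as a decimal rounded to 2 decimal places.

8.33

SW = (-4, 6, 11), SR = (-4, -1, -3); a normal to Π_1 is SW × SR = (-7, -56, 28).
Using S: Π_1 has equation -7x - 56y + 28z = -14.
n·M − d = (-7)·(3) + (-56)·(-10) + (28)·(-1) − (-14) = 525; |n| = √3969.
Distance = |525| / √3969 = 525/√3969 ≈ 8.33.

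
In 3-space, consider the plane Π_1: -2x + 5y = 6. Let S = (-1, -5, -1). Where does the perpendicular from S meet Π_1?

(-3, 0, -1)

Foot = S − λn with λ = (n·S − d)/|n|² = (-23 − 6)/29 = -1.
Foot = (-1, -5, -1) − (-1)·(-2, 5, 0) = (-3, 0, -1).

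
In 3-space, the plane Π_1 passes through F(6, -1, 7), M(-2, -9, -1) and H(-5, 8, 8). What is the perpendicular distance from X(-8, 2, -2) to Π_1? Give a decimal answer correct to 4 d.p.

4.2178

FM = (-8, -8, -8), FH = (-11, 9, 1); a normal to Π_1 is FM × FH = (64, 96, -160).
Using F: Π_1 has equation 64x + 96y - 160z = -832.
n·X − d = (64)·(-8) + (96)·(2) + (-160)·(-2) − (-832) = 832; |n| = √38912.
Distance = |832| / √38912 = 832/√38912 ≈ 4.2178.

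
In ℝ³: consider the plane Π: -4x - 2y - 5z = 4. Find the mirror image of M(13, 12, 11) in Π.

λ = (n·M − d)/|n|² = (-131 − 4)/45 = -3.
Reflection = M − 2λn = (13, 12, 11) − (-6)·(-4, -2, -5) = (-11, 0, -19).

(-11, 0, -19)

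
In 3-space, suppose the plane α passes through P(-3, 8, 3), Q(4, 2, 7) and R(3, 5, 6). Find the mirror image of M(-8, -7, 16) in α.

(0, -11, -4)

PQ = (7, -6, 4), PR = (6, -3, 3); a normal to α is PQ × PR = (-6, 3, 15).
Using P: α has equation -6x + 3y + 15z = 87.
λ = (n·M − d)/|n|² = (267 − 87)/270 = 2/3.
Reflection = M − 2λn = (-8, -7, 16) − (4/3)·(-6, 3, 15) = (0, -11, -4).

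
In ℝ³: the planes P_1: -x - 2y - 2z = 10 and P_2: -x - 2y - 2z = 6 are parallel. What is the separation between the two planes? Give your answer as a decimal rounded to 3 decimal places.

1.333

Same normal n = (-1, -2, -2) with |n| = √9; distance = |10 − 6| / |n| = 4/√9 ≈ 1.333.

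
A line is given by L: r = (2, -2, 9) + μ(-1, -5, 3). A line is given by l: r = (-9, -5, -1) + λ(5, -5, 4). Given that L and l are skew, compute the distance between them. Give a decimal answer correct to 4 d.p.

Common perpendicular direction n = (-1, -5, 3) × (5, -5, 4) = (-5, 19, 30).
With w = (-9, -5, -1) − (2, -2, 9) = (-11, -3, -10), w · n = -302.
Distance = |w · n| / |n| = |-302| / √1286 ≈ 8.4214.

8.4214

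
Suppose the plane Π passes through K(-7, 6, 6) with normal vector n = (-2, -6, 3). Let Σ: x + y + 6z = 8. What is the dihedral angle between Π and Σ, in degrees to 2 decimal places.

76.60

Π: n·r = n·K gives -2x - 6y + 3z = -4.
cos θ = |n₁·n₂| / (|n₁||n₂|) = |10| / (√49 · √38).
θ = arccos(0.23174) ≈ 76.60°.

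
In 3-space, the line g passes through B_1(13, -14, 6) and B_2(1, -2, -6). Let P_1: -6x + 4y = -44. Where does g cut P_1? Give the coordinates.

A direction vector for g is B_2 − B_1 = (-12, 12, -12).
Substitute r = (13, -14, 6) + t(-12, 12, -12) into the plane: -134 + 120t = -44, so t = 3/4.
Intersection: (13, -14, 6) + (3/4)·(-12, 12, -12) = (4, -5, -3).

(4, -5, -3)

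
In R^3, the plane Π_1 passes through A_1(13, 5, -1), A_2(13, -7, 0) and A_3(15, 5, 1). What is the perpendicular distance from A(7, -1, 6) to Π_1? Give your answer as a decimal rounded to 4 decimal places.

A_1A_2 = (0, -12, 1), A_1A_3 = (2, 0, 2); a normal to Π_1 is A_1A_2 × A_1A_3 = (-24, 2, 24).
Using A_1: Π_1 has equation -24x + 2y + 24z = -326.
n·A − d = (-24)·(7) + (2)·(-1) + (24)·(6) − (-326) = 300; |n| = √1156.
Distance = |300| / √1156 = 300/√1156 ≈ 8.8235.

8.8235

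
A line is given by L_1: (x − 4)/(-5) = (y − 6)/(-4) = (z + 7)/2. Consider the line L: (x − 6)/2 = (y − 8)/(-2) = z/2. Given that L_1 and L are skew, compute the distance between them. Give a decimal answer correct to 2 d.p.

L_1 has direction (-5, -4, 2) through (4, 6, -7).
L has direction (2, -2, 2) through (6, 8, 0).
Common perpendicular direction n = (-5, -4, 2) × (2, -2, 2) = (-4, 14, 18).
With w = (6, 8, 0) − (4, 6, -7) = (2, 2, 7), w · n = 146.
Distance = |w · n| / |n| = |146| / √536 ≈ 6.31.

6.31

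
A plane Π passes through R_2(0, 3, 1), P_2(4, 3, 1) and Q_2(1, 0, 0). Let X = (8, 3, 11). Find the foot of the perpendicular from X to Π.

(8, 6, 2)

R_2P_2 = (4, 0, 0), R_2Q_2 = (1, -3, -1); a normal to Π is R_2P_2 × R_2Q_2 = (0, 4, -12).
Using R_2: Π has equation 4y - 12z = 0.
Foot = X − λn with λ = (n·X − d)/|n|² = (-120 − 0)/160 = -3/4.
Foot = (8, 3, 11) − (-3/4)·(0, 4, -12) = (8, 6, 2).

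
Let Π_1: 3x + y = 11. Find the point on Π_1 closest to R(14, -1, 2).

Foot = R − λn with λ = (n·R − d)/|n|² = (41 − 11)/10 = 3.
Foot = (14, -1, 2) − 3·(3, 1, 0) = (5, -4, 2).

(5, -4, 2)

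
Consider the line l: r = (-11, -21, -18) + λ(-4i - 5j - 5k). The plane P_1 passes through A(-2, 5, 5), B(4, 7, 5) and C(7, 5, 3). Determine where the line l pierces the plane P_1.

AB = (6, 2, 0), AC = (9, 0, -2); a normal to P_1 is AB × AC = (-4, 12, -18).
Using A: P_1 has equation -4x + 12y - 18z = -22.
Substitute r = (-11, -21, -18) + t(-4, -5, -5) into the plane: 116 + 46t = -22, so t = -3.
Intersection: (-11, -21, -18) + (-3)·(-4, -5, -5) = (1, -6, -3).

(1, -6, -3)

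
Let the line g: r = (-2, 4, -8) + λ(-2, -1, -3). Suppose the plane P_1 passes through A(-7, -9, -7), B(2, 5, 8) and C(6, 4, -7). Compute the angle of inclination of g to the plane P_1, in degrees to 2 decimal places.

AB = (9, 14, 15), AC = (13, 13, 0); a normal to P_1 is AB × AC = (-195, 195, -65).
Using A: P_1 has equation -195x + 195y - 65z = 65.
sin θ = |n·v| / (|n||v|) = |390| / (√80275 · √14) = 0.36788.
θ ≈ 21.59°.

21.59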